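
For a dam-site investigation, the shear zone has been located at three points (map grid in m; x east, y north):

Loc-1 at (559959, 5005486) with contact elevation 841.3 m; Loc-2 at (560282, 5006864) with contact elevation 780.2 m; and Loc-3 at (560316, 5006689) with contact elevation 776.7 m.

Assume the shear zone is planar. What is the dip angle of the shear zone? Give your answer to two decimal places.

8.55°

Let the plane be z = a·x + b·y + c.
Loc-2−Loc-1: 323a + 1378b = −61.1;  Loc-3−Loc-1: 357a + 1203b = −64.6.
Solving gives a = −0.15009, b = −0.00916.
Gradient magnitude |∇z| = √(a² + b²) = √(0.02253 + 0.00008) = 0.15037.
True dip = arctan(0.15037) = 8.55°, dipping toward E (azimuth ≈ 087°).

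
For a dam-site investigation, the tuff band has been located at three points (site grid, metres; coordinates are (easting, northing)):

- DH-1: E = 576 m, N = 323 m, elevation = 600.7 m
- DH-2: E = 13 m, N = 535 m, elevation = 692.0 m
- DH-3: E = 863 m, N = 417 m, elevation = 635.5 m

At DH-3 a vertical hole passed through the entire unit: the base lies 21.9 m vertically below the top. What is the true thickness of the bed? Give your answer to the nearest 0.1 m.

20.3 m

Let the plane be z = a·E + b·N + c.
DH-2−DH-1: −563a + 212b = 91.3;  DH-3−DH-1: 287a + 94b = 34.8.
Solving gives a = −0.01059, b = 0.40254.
|∇z| = √(a²+b²) = 0.40268, so dip δ = arctan(0.40268) = 21.93°.
True thickness = vertical thickness × cos δ = 21.9 × cos 21.93° = 20.3 m.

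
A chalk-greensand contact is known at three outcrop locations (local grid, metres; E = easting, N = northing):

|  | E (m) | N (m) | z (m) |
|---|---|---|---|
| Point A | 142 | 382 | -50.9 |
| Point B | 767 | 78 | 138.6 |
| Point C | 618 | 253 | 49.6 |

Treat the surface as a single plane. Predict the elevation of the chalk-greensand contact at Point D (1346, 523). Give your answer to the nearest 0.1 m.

Two edge vectors: Point A→Point B = (625, -304, 189.5), Point A→Point C = (476, -129, 100.5).
Normal n = (Point A→Point B) × (Point A→Point C) = (-6106.5, 27389.5, 64079).
So ∂z/∂E = −n_x/n_z = 0.095296 and ∂z/∂N = −n_y/n_z = −0.427433.
Intercept c from Point A: -50.9 − 13.53 + 163.28 = 98.85.
At (1346, 523): z = 128.3 − 223.5 + 98.85 = 3.6 m.

3.6 m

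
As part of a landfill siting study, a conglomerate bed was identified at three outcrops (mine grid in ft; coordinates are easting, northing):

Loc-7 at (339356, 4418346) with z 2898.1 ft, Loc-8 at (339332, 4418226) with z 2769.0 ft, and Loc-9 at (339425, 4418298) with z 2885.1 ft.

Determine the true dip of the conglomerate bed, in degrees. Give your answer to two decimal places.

47.57°

Two edge vectors: Loc-7→Loc-8 = (-24, -120, -129.1), Loc-7→Loc-9 = (69, -48, -13).
Normal n = (Loc-7→Loc-8) × (Loc-7→Loc-9) = (-4636.8, -9219.9, 9432).
So ∂z/∂easting = −n_x/n_z = 0.49160 and ∂z/∂northing = −n_y/n_z = 0.97751.
Gradient magnitude |∇z| = √(a² + b²) = √(0.24167 + 0.95553) = 1.09417.
True dip = arctan(1.09417) = 47.57°, dipping toward SSW (azimuth ≈ 207°).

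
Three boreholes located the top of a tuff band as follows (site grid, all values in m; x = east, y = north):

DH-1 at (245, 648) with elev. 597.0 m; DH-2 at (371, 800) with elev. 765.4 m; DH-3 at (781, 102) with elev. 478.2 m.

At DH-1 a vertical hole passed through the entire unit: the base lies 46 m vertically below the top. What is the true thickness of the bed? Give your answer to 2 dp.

Two edge vectors: DH-1→DH-2 = (126, 152, 168.4), DH-1→DH-3 = (536, -546, -118.8).
Normal n = (DH-1→DH-2) × (DH-1→DH-3) = (73888.8, 105231.2, -150268).
So ∂z/∂x = −n_x/n_z = 0.49171 and ∂z/∂y = −n_y/n_z = 0.70029.
|∇z| = √(a²+b²) = 0.85568, so dip δ = arctan(0.85568) = 40.55°.
True thickness = vertical thickness × cos δ = 46 × cos 40.55° = 34.95 m.

34.95 m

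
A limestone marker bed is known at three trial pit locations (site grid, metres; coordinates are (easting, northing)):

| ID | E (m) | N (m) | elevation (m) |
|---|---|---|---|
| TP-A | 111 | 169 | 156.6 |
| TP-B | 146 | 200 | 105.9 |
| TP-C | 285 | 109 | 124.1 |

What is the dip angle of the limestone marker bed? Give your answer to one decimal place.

49.2°

Let the plane be z = a·E + b·N + c.
TP-B−TP-A: 35a + 31b = −50.7;  TP-C−TP-A: 174a − 60b = −32.5.
Solving gives a = −0.54037, b = −1.02539.
Gradient magnitude |∇z| = √(a² + b²) = √(0.29200 + 1.05143) = 1.15906.
True dip = arctan(1.15906) = 49.2°, dipping toward NNE (azimuth ≈ 028°).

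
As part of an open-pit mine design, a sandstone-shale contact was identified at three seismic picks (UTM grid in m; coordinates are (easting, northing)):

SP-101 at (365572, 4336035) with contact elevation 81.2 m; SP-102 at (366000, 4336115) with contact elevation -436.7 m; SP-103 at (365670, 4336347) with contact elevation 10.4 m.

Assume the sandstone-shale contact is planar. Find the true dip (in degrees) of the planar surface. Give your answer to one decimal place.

Let the plane be z = a·E + b·N + c.
SP-102−SP-101: 428a + 80b = −517.9;  SP-103−SP-101: 98a + 312b = −70.8.
Solving gives a = −1.24046, b = 0.16271.
Gradient magnitude |∇z| = √(a² + b²) = √(1.53874 + 0.02647) = 1.25109.
True dip = arctan(1.25109) = 51.4°, dipping toward E (azimuth ≈ 097°).

51.4°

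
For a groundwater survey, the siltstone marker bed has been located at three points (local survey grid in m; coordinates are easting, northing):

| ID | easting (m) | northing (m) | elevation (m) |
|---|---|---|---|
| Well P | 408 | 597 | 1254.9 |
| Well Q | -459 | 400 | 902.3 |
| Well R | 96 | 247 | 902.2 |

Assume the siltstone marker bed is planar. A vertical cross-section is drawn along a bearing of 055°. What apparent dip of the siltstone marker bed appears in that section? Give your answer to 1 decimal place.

32.9°

Two edge vectors: Well P→Well Q = (-867, -197, -352.6), Well P→Well R = (-312, -350, -352.7).
Normal n = (Well P→Well Q) × (Well P→Well R) = (-53928.1, -195779.7, 241986).
So ∂z/∂easting = −n_x/n_z = 0.22286 and ∂z/∂northing = −n_y/n_z = 0.80905.
Unit vector along 055° is (sin 55°, cos 55°) = (0.8192, 0.5736).
Slope in that direction = a·(0.8192) + b·(0.5736) = 0.64661.
Apparent dip = arctan|0.64661| = 32.9° (true dip is 40.0°, so apparent ≤ true as expected).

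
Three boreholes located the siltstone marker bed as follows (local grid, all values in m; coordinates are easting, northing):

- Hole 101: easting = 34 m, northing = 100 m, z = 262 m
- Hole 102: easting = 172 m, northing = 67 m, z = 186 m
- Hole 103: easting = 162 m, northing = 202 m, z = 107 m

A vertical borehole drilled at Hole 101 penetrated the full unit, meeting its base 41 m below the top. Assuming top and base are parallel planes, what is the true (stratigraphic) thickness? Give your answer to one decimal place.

29.7 m

Let the plane be z = a·easting + b·northing + c.
Hole 102−Hole 101: 138a − 33b = −76;  Hole 103−Hole 101: 128a + 102b = −155.
Solving gives a = −0.70311, b = −0.63727.
|∇z| = √(a²+b²) = 0.94894, so dip δ = arctan(0.94894) = 43.50°.
True thickness = vertical thickness × cos δ = 41 × cos 43.50° = 29.7 m.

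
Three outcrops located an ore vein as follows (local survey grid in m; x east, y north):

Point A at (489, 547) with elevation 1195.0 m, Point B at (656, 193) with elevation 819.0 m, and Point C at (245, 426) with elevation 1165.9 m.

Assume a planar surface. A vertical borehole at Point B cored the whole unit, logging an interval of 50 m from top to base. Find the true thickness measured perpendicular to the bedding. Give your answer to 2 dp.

Let the plane be z = a·x + b·y + c.
Point B−Point A: 167a − 354b = −376;  Point C−Point A: −244a − 121b = −29.1.
Solving gives a = −0.33021, b = 0.90637.
|∇z| = √(a²+b²) = 0.96465, so dip δ = arctan(0.96465) = 43.97°.
True thickness = vertical thickness × cos δ = 50 × cos 43.97° = 35.99 m.

35.99 m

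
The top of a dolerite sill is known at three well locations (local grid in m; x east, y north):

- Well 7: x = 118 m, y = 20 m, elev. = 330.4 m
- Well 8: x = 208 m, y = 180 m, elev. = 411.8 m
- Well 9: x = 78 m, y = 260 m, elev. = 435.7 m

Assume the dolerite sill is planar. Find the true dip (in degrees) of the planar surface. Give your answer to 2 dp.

Let the plane be z = a·x + b·y + c.
Well 8−Well 7: 90a + 160b = 81.4;  Well 9−Well 7: −40a + 240b = 105.3.
Solving gives a = 0.09600, b = 0.45475.
Gradient magnitude |∇z| = √(a² + b²) = √(0.00922 + 0.20680) = 0.46477.
True dip = arctan(0.46477) = 24.93°, dipping toward SSW (azimuth ≈ 192°).

24.93°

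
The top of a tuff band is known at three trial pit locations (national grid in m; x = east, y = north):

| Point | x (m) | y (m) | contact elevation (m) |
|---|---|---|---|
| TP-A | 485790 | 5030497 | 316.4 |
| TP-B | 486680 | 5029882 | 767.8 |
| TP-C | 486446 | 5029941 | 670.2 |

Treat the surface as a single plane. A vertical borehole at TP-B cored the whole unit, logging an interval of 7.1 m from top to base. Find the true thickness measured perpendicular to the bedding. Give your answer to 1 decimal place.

Two edge vectors: TP-A→TP-B = (890, -615, 451.4), TP-A→TP-C = (656, -556, 353.8).
Normal n = (TP-A→TP-B) × (TP-A→TP-C) = (33391.4, -18763.6, -91400).
So ∂z/∂x = −n_x/n_z = 0.36533 and ∂z/∂y = −n_y/n_z = −0.20529.
|∇z| = √(a²+b²) = 0.41906, so dip δ = arctan(0.41906) = 22.74°.
True thickness = vertical thickness × cos δ = 7.1 × cos 22.74° = 6.5 m.

6.5 m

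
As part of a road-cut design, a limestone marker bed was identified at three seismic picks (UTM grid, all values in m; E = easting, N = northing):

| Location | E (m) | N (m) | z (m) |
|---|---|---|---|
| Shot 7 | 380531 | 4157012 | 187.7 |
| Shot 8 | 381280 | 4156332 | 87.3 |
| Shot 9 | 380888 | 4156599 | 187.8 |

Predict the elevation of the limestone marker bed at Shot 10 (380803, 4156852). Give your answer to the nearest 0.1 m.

104.3 m

Let the plane be z = a·E + b·N + c.
Shot 8−Shot 7: 749a − 680b = −100.4;  Shot 9−Shot 7: 357a − 413b = 0.1.
Solving gives a = −0.623837061, b = −0.539491116.
Then c = 187.7 − a·380531 − b·4157012 = 2480248.08.
At (380803, 4156852): z = −237559.0 − 2242584.7 + 2480248.08 = 104.3 m.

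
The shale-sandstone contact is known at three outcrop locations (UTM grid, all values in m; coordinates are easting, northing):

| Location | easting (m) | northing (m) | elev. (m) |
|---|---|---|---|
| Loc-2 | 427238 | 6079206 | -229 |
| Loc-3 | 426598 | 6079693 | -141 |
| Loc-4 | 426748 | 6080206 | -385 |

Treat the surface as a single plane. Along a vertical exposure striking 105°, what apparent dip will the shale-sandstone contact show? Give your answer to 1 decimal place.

16.8°

Two edge vectors: Loc-2→Loc-3 = (-640, 487, 88), Loc-2→Loc-4 = (-490, 1000, -156).
Normal n = (Loc-2→Loc-3) × (Loc-2→Loc-4) = (-163972, -142960, -401370).
So ∂z/∂easting = −n_x/n_z = −0.40853 and ∂z/∂northing = −n_y/n_z = −0.35618.
Unit vector along 105° is (sin 105°, cos 105°) = (0.9659, -0.2588).
Slope in that direction = a·(0.9659) + b·(-0.2588) = −0.30242.
Apparent dip = arctan|0.30242| = 16.8° (true dip is 28.5°, so apparent ≤ true as expected).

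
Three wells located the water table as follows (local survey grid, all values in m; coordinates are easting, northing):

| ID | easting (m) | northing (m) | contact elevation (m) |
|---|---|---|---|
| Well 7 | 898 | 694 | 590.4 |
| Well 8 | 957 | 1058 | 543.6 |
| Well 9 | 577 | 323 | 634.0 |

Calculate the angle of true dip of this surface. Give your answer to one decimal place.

7.5°

Two edge vectors: Well 7→Well 8 = (59, 364, -46.8), Well 7→Well 9 = (-321, -371, 43.6).
Normal n = (Well 7→Well 8) × (Well 7→Well 9) = (-1492.4, 12450.4, 94955).
So ∂z/∂easting = −n_x/n_z = 0.01572 and ∂z/∂northing = −n_y/n_z = −0.13112.
Gradient magnitude |∇z| = √(a² + b²) = √(0.00025 + 0.01719) = 0.13206.
True dip = arctan(0.13206) = 7.5°, dipping toward N (azimuth ≈ 353°).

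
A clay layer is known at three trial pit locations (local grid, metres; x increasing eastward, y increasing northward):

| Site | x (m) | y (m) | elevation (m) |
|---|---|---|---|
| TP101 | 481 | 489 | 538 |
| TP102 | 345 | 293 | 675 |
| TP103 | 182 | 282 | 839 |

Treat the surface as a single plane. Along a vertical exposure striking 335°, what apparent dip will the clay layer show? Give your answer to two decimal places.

23.00°

Let the plane be z = a·x + b·y + c.
TP102−TP101: −136a − 196b = 137;  TP103−TP101: −299a − 207b = 301.
Solving gives a = −1.00608, b = −0.00089.
Unit vector along 335° is (sin 335°, cos 335°) = (-0.4226, 0.9063).
Slope in that direction = a·(-0.4226) + b·(0.9063) = 0.42438.
Apparent dip = arctan|0.42438| = 23.00° (true dip is 45.2°, so apparent ≤ true as expected).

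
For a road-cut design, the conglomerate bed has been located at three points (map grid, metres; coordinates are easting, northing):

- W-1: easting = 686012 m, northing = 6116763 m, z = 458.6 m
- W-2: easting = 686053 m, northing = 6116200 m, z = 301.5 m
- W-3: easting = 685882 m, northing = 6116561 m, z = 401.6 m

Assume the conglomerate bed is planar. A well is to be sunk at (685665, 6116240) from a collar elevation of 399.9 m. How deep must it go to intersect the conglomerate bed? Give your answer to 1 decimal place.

88.9 m

Two edge vectors: W-1→W-2 = (41, -563, -157.1), W-1→W-3 = (-130, -202, -57).
Normal n = (W-1→W-2) × (W-1→W-3) = (356.8, 22760, -81472).
So ∂z/∂easting = −n_x/n_z = 0.004379419 and ∂z/∂northing = −n_y/n_z = 0.279359780.
Intercept c from W-1: 458.6 − 3004.33 − 1708777.57 = −1711323.30.
At (685665, 6116240): z_contact = 3002.81 + 1708631.46 − 1711323.30 = 310.98 m.
Depth below ground = 399.9 − 310.98 = 88.9 m.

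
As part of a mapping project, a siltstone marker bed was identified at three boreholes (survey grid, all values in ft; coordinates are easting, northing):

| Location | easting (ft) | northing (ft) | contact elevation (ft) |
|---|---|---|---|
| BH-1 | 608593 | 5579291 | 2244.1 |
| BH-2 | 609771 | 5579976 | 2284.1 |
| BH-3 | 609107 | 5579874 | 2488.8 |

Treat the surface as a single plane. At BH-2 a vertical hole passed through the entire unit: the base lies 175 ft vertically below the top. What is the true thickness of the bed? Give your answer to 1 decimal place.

Let the plane be z = a·easting + b·northing + c.
BH-2−BH-1: 1178a + 685b = 40;  BH-3−BH-1: 514a + 583b = 244.7.
Solving gives a = −0.43115, b = 0.79985.
|∇z| = √(a²+b²) = 0.90865, so dip δ = arctan(0.90865) = 42.26°.
True thickness = vertical thickness × cos δ = 175 × cos 42.26° = 129.5 ft.

129.5 ft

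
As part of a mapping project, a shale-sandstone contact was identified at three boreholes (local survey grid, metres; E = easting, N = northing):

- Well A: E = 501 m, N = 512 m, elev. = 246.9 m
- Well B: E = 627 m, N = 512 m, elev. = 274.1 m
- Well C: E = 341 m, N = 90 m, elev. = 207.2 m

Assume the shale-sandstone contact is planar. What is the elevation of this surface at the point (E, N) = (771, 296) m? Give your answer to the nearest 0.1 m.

302.5 m

Two edge vectors: Well A→Well B = (126, 0, 27.2), Well A→Well C = (-160, -422, -39.7).
Normal n = (Well A→Well B) × (Well A→Well C) = (11478.4, 650.2, -53172).
So ∂z/∂E = −n_x/n_z = 0.21587 and ∂z/∂N = −n_y/n_z = 0.01223.
Intercept c from Well A: 246.9 − 108.15 − 6.26 = 132.49.
At (771, 296): z = 166.4 + 3.6 + 132.49 = 302.5 m.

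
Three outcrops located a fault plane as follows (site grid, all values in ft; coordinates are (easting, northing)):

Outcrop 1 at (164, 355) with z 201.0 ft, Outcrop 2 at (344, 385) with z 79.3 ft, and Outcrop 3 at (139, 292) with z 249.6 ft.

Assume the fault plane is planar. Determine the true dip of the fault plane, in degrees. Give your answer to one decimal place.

Two edge vectors: Outcrop 1→Outcrop 2 = (180, 30, -121.7), Outcrop 1→Outcrop 3 = (-25, -63, 48.6).
Normal n = (Outcrop 1→Outcrop 2) × (Outcrop 1→Outcrop 3) = (-6209.1, -5705.5, -10590).
So ∂z/∂E = −n_x/n_z = −0.58632 and ∂z/∂N = −n_y/n_z = −0.53876.
Gradient magnitude |∇z| = √(a² + b²) = √(0.34377 + 0.29027) = 0.79626.
True dip = arctan(0.79626) = 38.5°, dipping toward NE (azimuth ≈ 047°).

38.5°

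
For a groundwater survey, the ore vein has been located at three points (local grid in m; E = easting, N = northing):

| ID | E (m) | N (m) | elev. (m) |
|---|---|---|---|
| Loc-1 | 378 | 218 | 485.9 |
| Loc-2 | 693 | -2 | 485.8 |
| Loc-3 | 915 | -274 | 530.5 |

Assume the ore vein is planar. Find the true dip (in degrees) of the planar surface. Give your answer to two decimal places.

Two edge vectors: Loc-1→Loc-2 = (315, -220, -0.1), Loc-1→Loc-3 = (537, -492, 44.6).
Normal n = (Loc-1→Loc-2) × (Loc-1→Loc-3) = (-9861.2, -14102.7, -36840).
So ∂z/∂E = −n_x/n_z = −0.26768 and ∂z/∂N = −n_y/n_z = −0.38281.
Gradient magnitude |∇z| = √(a² + b²) = √(0.07165 + 0.14654) = 0.46711.
True dip = arctan(0.46711) = 25.04°, dipping toward NE (azimuth ≈ 035°).

25.04°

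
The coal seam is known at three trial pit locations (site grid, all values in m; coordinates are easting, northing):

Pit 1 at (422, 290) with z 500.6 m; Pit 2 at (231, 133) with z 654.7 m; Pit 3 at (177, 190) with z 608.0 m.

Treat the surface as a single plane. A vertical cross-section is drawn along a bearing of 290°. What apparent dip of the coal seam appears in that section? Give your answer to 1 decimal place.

13.2°

Let the plane be z = a·easting + b·northing + c.
Pit 2−Pit 1: −191a − 157b = 154.1;  Pit 3−Pit 1: −245a − 100b = 107.4.
Solving gives a = −0.07497, b = −0.89032.
Unit vector along 290° is (sin 290°, cos 290°) = (-0.9397, 0.3420).
Slope in that direction = a·(-0.9397) + b·(0.3420) = −0.23406.
Apparent dip = arctan|0.23406| = 13.2° (true dip is 41.8°, so apparent ≤ true as expected).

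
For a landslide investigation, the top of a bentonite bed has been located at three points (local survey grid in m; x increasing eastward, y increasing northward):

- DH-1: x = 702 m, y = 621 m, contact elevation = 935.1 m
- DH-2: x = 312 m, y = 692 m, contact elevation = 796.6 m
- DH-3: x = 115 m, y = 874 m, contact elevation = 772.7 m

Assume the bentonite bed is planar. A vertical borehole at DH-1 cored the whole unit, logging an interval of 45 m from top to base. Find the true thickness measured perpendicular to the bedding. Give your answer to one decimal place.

39.9 m

Two edge vectors: DH-1→DH-2 = (-390, 71, -138.5), DH-1→DH-3 = (-587, 253, -162.4).
Normal n = (DH-1→DH-2) × (DH-1→DH-3) = (23510.1, 17963.5, -56993).
So ∂z/∂x = −n_x/n_z = 0.41251 and ∂z/∂y = −n_y/n_z = 0.31519.
|∇z| = √(a²+b²) = 0.51914, so dip δ = arctan(0.51914) = 27.44°.
True thickness = vertical thickness × cos δ = 45 × cos 27.44° = 39.9 m.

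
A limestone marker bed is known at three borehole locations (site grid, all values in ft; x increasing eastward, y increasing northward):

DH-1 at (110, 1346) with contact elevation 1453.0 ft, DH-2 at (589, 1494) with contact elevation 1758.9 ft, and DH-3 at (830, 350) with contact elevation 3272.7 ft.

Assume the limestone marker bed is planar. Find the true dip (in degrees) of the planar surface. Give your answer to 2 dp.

Let the plane be z = a·x + b·y + c.
DH-2−DH-1: 479a + 148b = 305.9;  DH-3−DH-1: 720a − 996b = 1819.7.
Solving gives a = 0.98346, b = −1.11607.
Gradient magnitude |∇z| = √(a² + b²) = √(0.96720 + 1.24562) = 1.48755.
True dip = arctan(1.48755) = 56.09°, dipping toward NW (azimuth ≈ 319°).

56.09°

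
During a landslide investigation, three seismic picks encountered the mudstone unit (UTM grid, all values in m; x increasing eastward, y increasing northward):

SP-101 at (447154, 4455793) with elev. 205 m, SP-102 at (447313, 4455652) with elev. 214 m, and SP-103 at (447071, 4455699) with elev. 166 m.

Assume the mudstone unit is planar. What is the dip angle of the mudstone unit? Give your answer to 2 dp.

17.43°

Let the plane be z = a·x + b·y + c.
SP-102−SP-101: 159a − 141b = 9;  SP-103−SP-101: −83a − 94b = −39.
Solving gives a = 0.23810, b = 0.20466.
Gradient magnitude |∇z| = √(a² + b²) = √(0.05669 + 0.04189) = 0.31397.
True dip = arctan(0.31397) = 17.43°, dipping toward SW (azimuth ≈ 229°).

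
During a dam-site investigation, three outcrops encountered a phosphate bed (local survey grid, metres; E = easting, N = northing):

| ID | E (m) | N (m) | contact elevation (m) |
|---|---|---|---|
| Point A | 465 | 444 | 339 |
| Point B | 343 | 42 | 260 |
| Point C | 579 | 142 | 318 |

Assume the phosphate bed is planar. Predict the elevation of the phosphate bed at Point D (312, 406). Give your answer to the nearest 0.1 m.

305.2 m

Let the plane be z = a·E + b·N + c.
Point B−Point A: −122a − 402b = −79;  Point C−Point A: 114a − 302b = −21.
Solving gives a = 0.18647, b = 0.13993.
Then c = 339 − a·465 − b·444 = 190.16.
At (312, 406): z = 58.2 + 56.8 + 190.16 = 305.2 m.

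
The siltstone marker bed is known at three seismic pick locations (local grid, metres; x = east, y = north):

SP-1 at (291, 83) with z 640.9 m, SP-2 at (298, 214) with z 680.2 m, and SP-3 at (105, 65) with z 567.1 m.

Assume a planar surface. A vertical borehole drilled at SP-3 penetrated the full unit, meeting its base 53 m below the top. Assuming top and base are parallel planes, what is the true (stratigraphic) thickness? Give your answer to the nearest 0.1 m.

Let the plane be z = a·x + b·y + c.
SP-2−SP-1: 7a + 131b = 39.3;  SP-3−SP-1: −186a − 18b = −73.8.
Solving gives a = 0.36965, b = 0.28025.
|∇z| = √(a²+b²) = 0.46388, so dip δ = arctan(0.46388) = 24.89°.
True thickness = vertical thickness × cos δ = 53 × cos 24.89° = 48.1 m.

48.1 m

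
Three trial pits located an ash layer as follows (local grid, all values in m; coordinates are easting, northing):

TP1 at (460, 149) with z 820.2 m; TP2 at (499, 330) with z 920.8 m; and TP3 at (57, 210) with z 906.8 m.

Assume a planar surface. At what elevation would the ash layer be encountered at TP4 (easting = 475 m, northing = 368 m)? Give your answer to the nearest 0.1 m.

946.0 m

Let the plane be z = a·easting + b·northing + c.
TP2−TP1: 39a + 181b = 100.6;  TP3−TP1: −403a + 61b = 86.6.
Solving gives a = −0.12663, b = 0.58309.
Then c = 820.2 − a·460 − b·149 = 791.57.
At (475, 368): z = −60.1 + 214.6 + 791.57 = 946.0 m.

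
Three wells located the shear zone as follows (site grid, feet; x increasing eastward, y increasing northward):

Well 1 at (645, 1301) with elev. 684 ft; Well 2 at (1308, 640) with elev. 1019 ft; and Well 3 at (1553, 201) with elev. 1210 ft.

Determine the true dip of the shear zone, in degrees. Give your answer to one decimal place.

20.9°

Let the plane be z = a·x + b·y + c.
Well 2−Well 1: 663a − 661b = 335;  Well 3−Well 1: 908a − 1100b = 526.
Solving gives a = 0.16121, b = −0.34511.
Gradient magnitude |∇z| = √(a² + b²) = √(0.02599 + 0.11910) = 0.38091.
True dip = arctan(0.38091) = 20.9°, dipping toward NNW (azimuth ≈ 335°).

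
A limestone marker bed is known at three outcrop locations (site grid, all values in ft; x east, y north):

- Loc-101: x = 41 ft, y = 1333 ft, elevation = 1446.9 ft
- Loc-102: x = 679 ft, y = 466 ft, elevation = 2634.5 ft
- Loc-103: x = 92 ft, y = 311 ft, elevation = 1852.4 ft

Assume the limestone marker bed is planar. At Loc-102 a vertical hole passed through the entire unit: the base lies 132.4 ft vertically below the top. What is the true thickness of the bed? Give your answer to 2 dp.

Two edge vectors: Loc-101→Loc-102 = (638, -867, 1187.6), Loc-101→Loc-103 = (51, -1022, 405.5).
Normal n = (Loc-101→Loc-102) × (Loc-101→Loc-103) = (862158.7, -198141.4, -607819).
So ∂z/∂x = −n_x/n_z = 1.41845 and ∂z/∂y = −n_y/n_z = −0.32599.
|∇z| = √(a²+b²) = 1.45542, so dip δ = arctan(1.45542) = 55.51°.
True thickness = vertical thickness × cos δ = 132.4 × cos 55.51° = 74.98 ft.

74.98 ft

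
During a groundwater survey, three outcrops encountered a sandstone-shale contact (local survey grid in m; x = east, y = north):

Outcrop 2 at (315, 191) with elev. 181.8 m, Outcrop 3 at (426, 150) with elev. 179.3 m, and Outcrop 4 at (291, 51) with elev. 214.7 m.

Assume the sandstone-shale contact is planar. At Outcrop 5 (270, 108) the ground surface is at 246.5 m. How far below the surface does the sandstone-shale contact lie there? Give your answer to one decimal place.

Two edge vectors: Outcrop 2→Outcrop 3 = (111, -41, -2.5), Outcrop 2→Outcrop 4 = (-24, -140, 32.9).
Normal n = (Outcrop 2→Outcrop 3) × (Outcrop 2→Outcrop 4) = (-1698.9, -3591.9, -16524).
So ∂z/∂x = −n_x/n_z = −0.10281 and ∂z/∂y = −n_y/n_z = −0.21737.
Intercept c from Outcrop 2: 181.8 + 32.39 + 41.52 = 255.71.
At (270, 108): z_contact = −27.76 − 23.48 + 255.71 = 204.47 m.
Depth below ground = 246.5 − 204.47 = 42.0 m.

42.0 m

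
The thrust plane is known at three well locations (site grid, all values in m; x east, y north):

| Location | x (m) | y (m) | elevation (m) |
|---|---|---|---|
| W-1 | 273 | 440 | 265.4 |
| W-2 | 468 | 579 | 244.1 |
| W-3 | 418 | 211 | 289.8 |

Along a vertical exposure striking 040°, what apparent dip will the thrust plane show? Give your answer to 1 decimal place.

Two edge vectors: W-1→W-2 = (195, 139, -21.3), W-1→W-3 = (145, -229, 24.4).
Normal n = (W-1→W-2) × (W-1→W-3) = (-1486.1, -7846.5, -64810).
So ∂z/∂x = −n_x/n_z = −0.02293 and ∂z/∂y = −n_y/n_z = −0.12107.
Unit vector along 040° is (sin 40°, cos 40°) = (0.6428, 0.7660).
Slope in that direction = a·(0.6428) + b·(0.7660) = −0.10748.
Apparent dip = arctan|0.10748| = 6.1° (true dip is 7.0°, so apparent ≤ true as expected).

6.1°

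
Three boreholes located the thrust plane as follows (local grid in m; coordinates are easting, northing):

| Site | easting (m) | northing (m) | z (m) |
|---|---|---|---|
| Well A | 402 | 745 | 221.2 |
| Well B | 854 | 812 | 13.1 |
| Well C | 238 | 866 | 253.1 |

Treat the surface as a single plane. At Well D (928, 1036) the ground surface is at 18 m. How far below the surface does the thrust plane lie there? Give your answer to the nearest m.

Let the plane be z = a·easting + b·northing + c.
Well B−Well A: 452a + 67b = −208.1;  Well C−Well A: −164a + 121b = 31.9.
Solving gives a = −0.41592, b = −0.30009.
Then c = 221.2 − a·402 − b·745 = 611.96.
At (928, 1036): z_contact = −386.0 − 310.9 + 611.96 = -84.9 m.
Depth below ground = 18 − (-84.9) = 103 m.

103 m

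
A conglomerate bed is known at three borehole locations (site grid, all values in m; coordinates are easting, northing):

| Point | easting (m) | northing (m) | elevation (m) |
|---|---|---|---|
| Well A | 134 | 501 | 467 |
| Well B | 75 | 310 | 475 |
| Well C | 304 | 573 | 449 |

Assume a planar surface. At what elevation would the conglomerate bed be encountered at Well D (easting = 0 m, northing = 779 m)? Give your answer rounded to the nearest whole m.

478 m

Two edge vectors: Well A→Well B = (-59, -191, 8), Well A→Well C = (170, 72, -18).
Normal n = (Well A→Well B) × (Well A→Well C) = (2862, 298, 28222).
So ∂z/∂easting = −n_x/n_z = −0.10141 and ∂z/∂northing = −n_y/n_z = −0.01056.
Intercept c from Well A: 467 + 13.59 + 5.29 = 485.88.
At (0, 779): z = 0.0 − 8.2 + 485.88 = 477.7 m.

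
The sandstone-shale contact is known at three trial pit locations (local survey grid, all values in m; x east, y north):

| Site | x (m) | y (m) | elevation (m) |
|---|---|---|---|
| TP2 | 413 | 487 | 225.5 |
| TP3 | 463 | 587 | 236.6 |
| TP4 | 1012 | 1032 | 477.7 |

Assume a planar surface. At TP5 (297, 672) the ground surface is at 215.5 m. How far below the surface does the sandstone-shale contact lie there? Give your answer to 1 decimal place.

Let the plane be z = a·x + b·y + c.
TP3−TP2: 50a + 100b = 11.1;  TP4−TP2: 599a + 545b = 252.2.
Solving gives a = 0.587152, b = −0.182576.
Then c = 225.5 − a·413 − b·487 = 71.92.
At (297, 672): z_contact = 174.38 − 122.69 + 71.92 = 123.61 m.
Depth below ground = 215.5 − 123.61 = 91.9 m.

91.9 m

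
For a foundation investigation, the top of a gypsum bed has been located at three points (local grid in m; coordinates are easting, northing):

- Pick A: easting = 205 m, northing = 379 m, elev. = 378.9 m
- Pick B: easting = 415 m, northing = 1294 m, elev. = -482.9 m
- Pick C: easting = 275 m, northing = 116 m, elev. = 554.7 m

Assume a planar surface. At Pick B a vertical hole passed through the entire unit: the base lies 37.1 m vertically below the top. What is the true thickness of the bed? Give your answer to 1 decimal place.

Let the plane be z = a·easting + b·northing + c.
Pick B−Pick A: 210a + 915b = −861.8;  Pick C−Pick A: 70a − 263b = 175.8.
Solving gives a = −0.55161, b = −0.81526.
|∇z| = √(a²+b²) = 0.98434, so dip δ = arctan(0.98434) = 44.55°.
True thickness = vertical thickness × cos δ = 37.1 × cos 44.55° = 26.4 m.

26.4 m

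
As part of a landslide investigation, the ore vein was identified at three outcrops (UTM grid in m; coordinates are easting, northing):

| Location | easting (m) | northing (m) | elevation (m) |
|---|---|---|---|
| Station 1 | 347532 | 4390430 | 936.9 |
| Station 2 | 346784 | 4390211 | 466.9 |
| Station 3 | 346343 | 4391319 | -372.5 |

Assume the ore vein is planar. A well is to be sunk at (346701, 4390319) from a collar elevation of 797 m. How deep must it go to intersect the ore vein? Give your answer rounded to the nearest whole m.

442 m

Let the plane be z = a·easting + b·northing + c.
Station 2−Station 1: −748a − 219b = −470;  Station 3−Station 1: −1189a + 889b = −1309.4.
Solving gives a = 0.76141860, b = −0.45452563.
Then c = 936.9 − a·347532 − b·4390430 = 1731882.53.
At (346701, 4390319): z_contact = 263984.6 − 1995512.5 + 1731882.53 = 354.6 m.
Depth below ground = 797 − 354.6 = 442 m.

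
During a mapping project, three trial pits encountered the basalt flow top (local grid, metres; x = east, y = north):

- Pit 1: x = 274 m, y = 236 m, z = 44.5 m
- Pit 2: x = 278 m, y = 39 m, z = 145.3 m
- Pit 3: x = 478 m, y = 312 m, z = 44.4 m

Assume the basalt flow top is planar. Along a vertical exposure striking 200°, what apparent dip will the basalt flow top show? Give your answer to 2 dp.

Let the plane be z = a·x + b·y + c.
Pit 2−Pit 1: 4a − 197b = 100.8;  Pit 3−Pit 1: 204a + 76b = −0.1.
Solving gives a = 0.18871, b = −0.50784.
Unit vector along 200° is (sin 200°, cos 200°) = (-0.3420, -0.9397).
Slope in that direction = a·(-0.3420) + b·(-0.9397) = 0.41268.
Apparent dip = arctan|0.41268| = 22.42° (true dip is 28.4°, so apparent ≤ true as expected).

22.42°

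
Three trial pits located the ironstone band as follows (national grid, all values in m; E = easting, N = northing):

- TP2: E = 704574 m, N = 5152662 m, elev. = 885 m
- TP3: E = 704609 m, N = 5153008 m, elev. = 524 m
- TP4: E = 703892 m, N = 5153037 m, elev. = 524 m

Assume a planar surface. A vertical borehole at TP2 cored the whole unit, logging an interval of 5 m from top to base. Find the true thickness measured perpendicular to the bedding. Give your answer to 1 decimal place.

Let the plane be z = a·E + b·N + c.
TP3−TP2: 35a + 346b = −361;  TP4−TP2: −682a + 375b = −361.
Solving gives a = −0.04203, b = −1.03910.
|∇z| = √(a²+b²) = 1.03995, so dip δ = arctan(1.03995) = 46.12°.
True thickness = vertical thickness × cos δ = 5 × cos 46.12° = 3.5 m.

3.5 m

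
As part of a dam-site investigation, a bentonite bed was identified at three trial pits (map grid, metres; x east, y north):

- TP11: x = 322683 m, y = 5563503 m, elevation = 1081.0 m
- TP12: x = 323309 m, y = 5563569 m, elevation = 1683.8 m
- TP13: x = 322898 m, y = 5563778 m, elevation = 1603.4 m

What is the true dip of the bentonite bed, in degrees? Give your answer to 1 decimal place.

56.3°

Let the plane be z = a·x + b·y + c.
TP12−TP11: 626a + 66b = 602.8;  TP13−TP11: 215a + 275b = 522.4.
Solving gives a = 0.83117, b = 1.24981.
Gradient magnitude |∇z| = √(a² + b²) = √(0.69084 + 1.56203) = 1.50096.
True dip = arctan(1.50096) = 56.3°, dipping toward SSW (azimuth ≈ 214°).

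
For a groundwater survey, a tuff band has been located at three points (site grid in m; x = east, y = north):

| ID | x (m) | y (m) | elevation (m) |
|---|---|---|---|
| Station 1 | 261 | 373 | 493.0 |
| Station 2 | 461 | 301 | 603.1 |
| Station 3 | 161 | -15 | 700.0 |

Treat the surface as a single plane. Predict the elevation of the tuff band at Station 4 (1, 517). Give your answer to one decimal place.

318.7 m

Two edge vectors: Station 1→Station 2 = (200, -72, 110.1), Station 1→Station 3 = (-100, -388, 207).
Normal n = (Station 1→Station 2) × (Station 1→Station 3) = (27814.8, -52410, -84800).
So ∂z/∂x = −n_x/n_z = 0.32800 and ∂z/∂y = −n_y/n_z = −0.61804.
Intercept c from Station 1: 493 − 85.61 + 230.53 = 637.92.
At (1, 517): z = 0.3 − 319.5 + 637.92 = 318.7 m.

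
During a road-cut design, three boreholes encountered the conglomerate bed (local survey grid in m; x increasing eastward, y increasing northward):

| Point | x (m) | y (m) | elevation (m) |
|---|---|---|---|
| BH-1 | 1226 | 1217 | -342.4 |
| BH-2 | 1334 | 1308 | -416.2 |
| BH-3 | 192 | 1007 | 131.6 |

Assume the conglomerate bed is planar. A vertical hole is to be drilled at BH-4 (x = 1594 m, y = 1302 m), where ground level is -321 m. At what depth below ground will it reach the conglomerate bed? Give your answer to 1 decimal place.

Two edge vectors: BH-1→BH-2 = (108, 91, -73.8), BH-1→BH-3 = (-1034, -210, 474).
Normal n = (BH-1→BH-2) × (BH-1→BH-3) = (27636, 25117.2, 71414).
So ∂z/∂x = −n_x/n_z = −0.386983 and ∂z/∂y = −n_y/n_z = −0.351713.
Intercept c from BH-1: -342.4 + 474.44 + 428.03 = 560.08.
At (1594, 1302): z_contact = −616.85 − 457.93 + 560.08 = -514.71 m.
Depth below ground = -321 − (-514.71) = 193.7 m.

193.7 m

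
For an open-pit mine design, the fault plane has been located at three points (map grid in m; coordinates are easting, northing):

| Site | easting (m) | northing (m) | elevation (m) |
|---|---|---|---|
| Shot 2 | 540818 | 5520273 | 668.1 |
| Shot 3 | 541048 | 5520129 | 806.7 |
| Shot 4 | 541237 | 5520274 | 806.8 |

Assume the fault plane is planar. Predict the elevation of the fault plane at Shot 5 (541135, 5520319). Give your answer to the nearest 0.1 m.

Let the plane be z = a·easting + b·northing + c.
Shot 3−Shot 2: 230a − 144b = 138.6;  Shot 4−Shot 2: 419a + 1b = 138.7.
Solving gives a = 0.332057590, b = −0.432130238.
Then c = 668.1 − a·540818 − b·5520273 = 2206562.26.
At (541135, 5520319): z = 179688.0 − 2385496.8 + 2206562.26 = 753.5 m.

753.5 m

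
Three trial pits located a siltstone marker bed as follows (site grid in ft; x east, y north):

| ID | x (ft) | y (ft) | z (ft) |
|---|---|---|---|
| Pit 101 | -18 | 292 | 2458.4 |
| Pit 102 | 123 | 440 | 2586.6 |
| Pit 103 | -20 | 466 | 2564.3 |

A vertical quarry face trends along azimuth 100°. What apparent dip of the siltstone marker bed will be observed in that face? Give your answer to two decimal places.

Two edge vectors: Pit 101→Pit 102 = (141, 148, 128.2), Pit 101→Pit 103 = (-2, 174, 105.9).
Normal n = (Pit 101→Pit 102) × (Pit 101→Pit 103) = (-6633.6, -15188.3, 24830).
So ∂z/∂x = −n_x/n_z = 0.26716 and ∂z/∂y = −n_y/n_z = 0.61169.
Unit vector along 100° is (sin 100°, cos 100°) = (0.9848, -0.1736).
Slope in that direction = a·(0.9848) + b·(-0.1736) = 0.15688.
Apparent dip = arctan|0.15688| = 8.92° (true dip is 33.7°, so apparent ≤ true as expected).

8.92°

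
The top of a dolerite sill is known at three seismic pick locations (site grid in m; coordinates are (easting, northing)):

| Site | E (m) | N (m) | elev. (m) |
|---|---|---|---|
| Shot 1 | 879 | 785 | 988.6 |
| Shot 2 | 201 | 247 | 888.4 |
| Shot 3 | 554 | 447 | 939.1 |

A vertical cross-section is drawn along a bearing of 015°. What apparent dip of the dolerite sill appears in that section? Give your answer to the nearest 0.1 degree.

Two edge vectors: Shot 1→Shot 2 = (-678, -538, -100.2), Shot 1→Shot 3 = (-325, -338, -49.5).
Normal n = (Shot 1→Shot 2) × (Shot 1→Shot 3) = (-7236.6, -996, 54314).
So ∂z/∂E = −n_x/n_z = 0.13324 and ∂z/∂N = −n_y/n_z = 0.01834.
Unit vector along 015° is (sin 15°, cos 15°) = (0.2588, 0.9659).
Slope in that direction = a·(0.2588) + b·(0.9659) = 0.05220.
Apparent dip = arctan|0.05220| = 3.0° (true dip is 7.7°, so apparent ≤ true as expected).

3.0°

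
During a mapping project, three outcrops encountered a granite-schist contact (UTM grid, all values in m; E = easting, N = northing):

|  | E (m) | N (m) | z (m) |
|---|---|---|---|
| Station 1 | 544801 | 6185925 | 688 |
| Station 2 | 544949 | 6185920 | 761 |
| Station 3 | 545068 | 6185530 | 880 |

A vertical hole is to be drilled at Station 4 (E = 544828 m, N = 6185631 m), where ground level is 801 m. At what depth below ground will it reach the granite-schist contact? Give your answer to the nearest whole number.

Let the plane be z = a·E + b·N + c.
Station 2−Station 1: 148a − 5b = 73;  Station 3−Station 1: 267a − 395b = 192.
Solving gives a = 0.48796499, b = −0.15623632.
Then c = 688 − a·544801 − b·6185925 = 701310.37.
At (544828, 6185631): z_contact = 265857.0 − 966420.2 + 701310.37 = 747.1 m.
Depth below ground = 801 − 747.1 = 54 m.

54 m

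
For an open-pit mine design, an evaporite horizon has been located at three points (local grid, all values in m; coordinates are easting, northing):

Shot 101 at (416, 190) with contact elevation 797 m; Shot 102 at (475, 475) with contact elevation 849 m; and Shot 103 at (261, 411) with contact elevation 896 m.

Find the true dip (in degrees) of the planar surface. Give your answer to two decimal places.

Two edge vectors: Shot 101→Shot 102 = (59, 285, 52), Shot 101→Shot 103 = (-155, 221, 99).
Normal n = (Shot 101→Shot 102) × (Shot 101→Shot 103) = (16723, -13901, 57214).
So ∂z/∂easting = −n_x/n_z = −0.29229 and ∂z/∂northing = −n_y/n_z = 0.24297.
Gradient magnitude |∇z| = √(a² + b²) = √(0.08543 + 0.05903) = 0.38009.
True dip = arctan(0.38009) = 20.81°, dipping toward SE (azimuth ≈ 130°).

20.81°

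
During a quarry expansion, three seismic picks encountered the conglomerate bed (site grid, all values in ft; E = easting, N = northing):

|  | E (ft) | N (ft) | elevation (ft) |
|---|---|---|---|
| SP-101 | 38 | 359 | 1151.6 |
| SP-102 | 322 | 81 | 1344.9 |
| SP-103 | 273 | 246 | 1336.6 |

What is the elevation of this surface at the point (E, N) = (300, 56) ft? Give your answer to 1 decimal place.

1320.0 ft

Let the plane be z = a·E + b·N + c.
SP-102−SP-101: 284a − 278b = 193.3;  SP-103−SP-101: 235a − 113b = 185.
Solving gives a = 0.89016, b = 0.21405.
Then c = 1151.6 − a·38 − b·359 = 1040.93.
At (300, 56): z = 267.0 + 12.0 + 1040.93 = 1320.0 ft.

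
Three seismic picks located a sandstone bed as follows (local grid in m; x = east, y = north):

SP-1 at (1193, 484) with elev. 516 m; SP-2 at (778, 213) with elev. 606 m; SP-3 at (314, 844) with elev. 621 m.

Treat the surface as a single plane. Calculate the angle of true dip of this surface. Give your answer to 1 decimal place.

Two edge vectors: SP-1→SP-2 = (-415, -271, 90), SP-1→SP-3 = (-879, 360, 105).
Normal n = (SP-1→SP-2) × (SP-1→SP-3) = (-60855, -35535, -387609).
So ∂z/∂x = −n_x/n_z = −0.15700 and ∂z/∂y = −n_y/n_z = −0.09168.
Gradient magnitude |∇z| = √(a² + b²) = √(0.02465 + 0.00840) = 0.18181.
True dip = arctan(0.18181) = 10.3°, dipping toward ENE (azimuth ≈ 060°).

10.3°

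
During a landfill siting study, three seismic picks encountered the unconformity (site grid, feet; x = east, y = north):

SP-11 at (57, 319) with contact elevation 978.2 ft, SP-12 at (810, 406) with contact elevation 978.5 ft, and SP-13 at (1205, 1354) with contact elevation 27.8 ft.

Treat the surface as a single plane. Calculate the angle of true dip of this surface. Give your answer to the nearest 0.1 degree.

46.7°

Two edge vectors: SP-11→SP-12 = (753, 87, 0.3), SP-11→SP-13 = (1148, 1035, -950.4).
Normal n = (SP-11→SP-12) × (SP-11→SP-13) = (-82995.3, 715995.6, 679479).
So ∂z/∂x = −n_x/n_z = 0.12215 and ∂z/∂y = −n_y/n_z = −1.05374.
Gradient magnitude |∇z| = √(a² + b²) = √(0.01492 + 1.11037) = 1.06080.
True dip = arctan(1.06080) = 46.7°, dipping toward N (azimuth ≈ 353°).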